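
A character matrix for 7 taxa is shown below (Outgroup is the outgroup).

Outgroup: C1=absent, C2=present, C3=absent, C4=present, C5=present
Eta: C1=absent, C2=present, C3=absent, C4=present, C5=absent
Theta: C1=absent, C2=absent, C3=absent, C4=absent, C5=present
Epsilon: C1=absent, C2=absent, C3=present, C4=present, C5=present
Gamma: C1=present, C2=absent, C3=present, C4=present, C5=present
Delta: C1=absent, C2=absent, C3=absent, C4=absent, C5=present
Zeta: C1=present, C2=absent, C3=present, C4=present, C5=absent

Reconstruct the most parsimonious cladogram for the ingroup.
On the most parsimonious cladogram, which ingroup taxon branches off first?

Eta

Character polarity is set by the outgroup: the derived state is whichever differs from the outgroup's state, so for C2, C4, C5 the derived state is 'absent', and for the remaining characters it is 'present'.
C1 (derived state 'present') is shared by Gamma and Zeta — a synapomorphy uniting that clade.
Only Delta, Epsilon, Gamma, Theta, and Zeta show the derived state 'absent' for C2, supporting them as a clade.
C3: derived state 'present' in Epsilon, Gamma, and Zeta only — synapomorphy for {Epsilon, Gamma, Zeta}.
C4: derived state 'absent' in Delta and Theta only — synapomorphy for {Delta, Theta}.
C5 groups Eta and Zeta, which is incompatible with the clades supported by the remaining characters; treating it as convergent (homoplasy) costs fewer steps than any alternative tree.
Most parsimonious ingroup topology: (Eta,((Theta,Delta),(Epsilon,(Gamma,Zeta)))).
Eta is sister to the clade containing all other ingroup taxa, so it is the earliest-diverging (most basal) ingroup lineage.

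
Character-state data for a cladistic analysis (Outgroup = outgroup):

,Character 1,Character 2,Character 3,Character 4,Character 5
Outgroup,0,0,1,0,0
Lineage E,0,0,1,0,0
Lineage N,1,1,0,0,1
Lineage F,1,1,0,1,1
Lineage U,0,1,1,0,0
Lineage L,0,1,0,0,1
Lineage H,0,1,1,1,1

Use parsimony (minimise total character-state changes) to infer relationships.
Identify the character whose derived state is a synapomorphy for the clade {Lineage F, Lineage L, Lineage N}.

Character 3

Character polarity is set by the outgroup: the derived state is whichever differs from the outgroup's state, so for Character 3 the derived state is '0', and for the remaining characters it is '1'.
Character 1 (derived state '1') is shared by Lineage F and Lineage N — a synapomorphy uniting that clade.
Character 2: derived state '1' in Lineage F, Lineage H, Lineage L, Lineage N, and Lineage U only — synapomorphy for {Lineage F, Lineage H, Lineage L, Lineage N, Lineage U}.
Character 3: derived state '0' in Lineage F, Lineage L, and Lineage N only — synapomorphy for {Lineage F, Lineage L, Lineage N}.
Character 4 groups Lineage F and Lineage H, which is incompatible with the clades supported by the remaining characters; treating it as convergent (homoplasy) costs fewer steps than any alternative tree.
Character 5 (derived state '1') is shared by Lineage F, Lineage H, Lineage L, and Lineage N — a synapomorphy uniting that clade.
Most parsimonious ingroup topology: (Lineage E,((((Lineage N,Lineage F),Lineage L),Lineage H),Lineage U)).
The clade {Lineage F, Lineage L, Lineage N} is supported by Character 3: its derived state '0' occurs in exactly those taxa and in no other taxon (including the outgroup).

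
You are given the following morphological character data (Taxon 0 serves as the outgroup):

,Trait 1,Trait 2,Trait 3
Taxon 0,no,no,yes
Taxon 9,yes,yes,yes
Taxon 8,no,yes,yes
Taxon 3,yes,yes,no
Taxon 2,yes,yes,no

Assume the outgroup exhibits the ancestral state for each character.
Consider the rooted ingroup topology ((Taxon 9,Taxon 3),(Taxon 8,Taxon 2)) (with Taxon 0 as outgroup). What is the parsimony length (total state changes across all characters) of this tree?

5

Map each character onto ((Taxon 9,Taxon 3),(Taxon 8,Taxon 2)) (rooted by Taxon 0) and count the minimum state changes it requires (Fitch parsimony):
Trait 1: 2; Trait 2: 1; Trait 3: 2.
Total tree length = 5.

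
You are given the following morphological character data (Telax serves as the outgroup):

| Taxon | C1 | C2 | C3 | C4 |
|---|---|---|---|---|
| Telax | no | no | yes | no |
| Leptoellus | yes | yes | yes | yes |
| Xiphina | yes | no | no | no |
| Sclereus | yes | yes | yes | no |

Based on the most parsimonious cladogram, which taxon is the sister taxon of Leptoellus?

Sclereus

Character polarity is set by the outgroup: the derived state is whichever differs from the outgroup's state, so for C3 the derived state is 'no', and for the remaining characters it is 'yes'.
All ingroup taxa share the derived state 'yes' for C1; it defines the ingroup but does not resolve relationships within it.
C2: derived state 'yes' in Leptoellus and Sclereus only — synapomorphy for {Leptoellus, Sclereus}.
C3: derived state 'no' in Xiphina only — an autapomorphy, so it tells us nothing about relationships among taxa.
C4 (derived state 'yes') is unique to Leptoellus (autapomorphy; uninformative for grouping).
Most parsimonious ingroup topology: ((Leptoellus,Sclereus),Xiphina).
Leptoellus and Sclereus form a cherry on this tree, so they are sister taxa.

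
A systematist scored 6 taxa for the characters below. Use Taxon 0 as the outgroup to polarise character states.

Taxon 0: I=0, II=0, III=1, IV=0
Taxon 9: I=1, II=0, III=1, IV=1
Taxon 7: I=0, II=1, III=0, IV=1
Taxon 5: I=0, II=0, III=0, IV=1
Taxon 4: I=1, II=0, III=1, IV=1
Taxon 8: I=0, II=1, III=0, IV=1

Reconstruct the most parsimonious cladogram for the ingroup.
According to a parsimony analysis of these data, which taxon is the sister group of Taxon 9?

Taxon 4

Character polarity is set by the outgroup: the derived state is whichever differs from the outgroup's state, so for III the derived state is '0', and for the remaining characters it is '1'.
I (derived state '1') is shared by Taxon 4 and Taxon 9 — a synapomorphy uniting that clade.
II (derived state '1') is shared by Taxon 7 and Taxon 8 — a synapomorphy uniting that clade.
Only Taxon 5, Taxon 7, and Taxon 8 show the derived state '0' for III, supporting them as a clade.
IV (derived state '1') is shared by all ingroup taxa — unites the whole ingroup.
Most parsimonious ingroup topology: ((Taxon 9,Taxon 4),((Taxon 7,Taxon 8),Taxon 5)).
Taxon 9 and Taxon 4 form a cherry on this tree, so they are sister taxa.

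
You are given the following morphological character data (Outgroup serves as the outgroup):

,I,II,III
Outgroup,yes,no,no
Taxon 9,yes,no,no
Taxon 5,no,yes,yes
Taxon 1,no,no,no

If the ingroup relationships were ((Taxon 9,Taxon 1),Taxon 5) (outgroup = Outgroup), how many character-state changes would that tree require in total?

4

Map each character onto ((Taxon 9,Taxon 1),Taxon 5) (rooted by Outgroup) and count the minimum state changes it requires (Fitch parsimony):
I: 2; II: 1; III: 1.
Total tree length = 4.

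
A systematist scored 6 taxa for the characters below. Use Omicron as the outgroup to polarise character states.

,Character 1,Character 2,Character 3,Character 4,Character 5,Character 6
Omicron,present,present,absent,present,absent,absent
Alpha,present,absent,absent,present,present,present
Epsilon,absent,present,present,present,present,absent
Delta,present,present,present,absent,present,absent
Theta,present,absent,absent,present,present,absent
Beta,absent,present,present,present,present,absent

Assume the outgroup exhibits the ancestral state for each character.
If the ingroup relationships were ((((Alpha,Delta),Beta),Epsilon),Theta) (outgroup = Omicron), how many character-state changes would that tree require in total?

Map each character onto ((((Alpha,Delta),Beta),Epsilon),Theta) (rooted by Omicron) and count the minimum state changes it requires (Fitch parsimony):
Character 1: 2; Character 2: 2; Character 3: 2; Character 4: 1; Character 5: 1; Character 6: 1.
Total tree length = 9.

9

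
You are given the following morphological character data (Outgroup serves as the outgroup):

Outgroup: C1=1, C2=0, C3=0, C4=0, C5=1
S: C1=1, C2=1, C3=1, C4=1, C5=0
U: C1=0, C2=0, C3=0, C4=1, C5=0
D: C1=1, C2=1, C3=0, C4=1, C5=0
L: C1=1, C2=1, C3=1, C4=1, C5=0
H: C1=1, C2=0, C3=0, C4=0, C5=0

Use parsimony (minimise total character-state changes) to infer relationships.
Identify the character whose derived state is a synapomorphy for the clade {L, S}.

C3

Character polarity is set by the outgroup: the derived state is whichever differs from the outgroup's state, so for C1, C5 the derived state is '0', and for the remaining characters it is '1'.
C1 (derived state '0') is unique to U (autapomorphy; uninformative for grouping).
C2 (derived state '1') is shared by D, L, and S — a synapomorphy uniting that clade.
C3 (derived state '1') is shared by L and S — a synapomorphy uniting that clade.
C4 (derived state '1') is shared by D, L, S, and U — a synapomorphy uniting that clade.
C5 (derived state '0') is shared by all ingroup taxa — unites the whole ingroup.
Most parsimonious ingroup topology: ((((S,L),D),U),H).
The clade {L, S} is supported by C3: its derived state '1' occurs in exactly those taxa and in no other taxon (including the outgroup).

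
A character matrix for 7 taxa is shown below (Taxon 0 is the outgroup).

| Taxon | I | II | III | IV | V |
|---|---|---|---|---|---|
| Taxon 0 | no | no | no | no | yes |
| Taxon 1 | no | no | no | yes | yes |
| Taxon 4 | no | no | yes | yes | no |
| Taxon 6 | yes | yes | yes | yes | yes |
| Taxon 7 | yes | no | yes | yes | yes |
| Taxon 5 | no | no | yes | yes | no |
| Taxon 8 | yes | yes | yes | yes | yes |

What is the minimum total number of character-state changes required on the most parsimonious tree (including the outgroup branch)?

Character polarity is set by the outgroup: the derived state is whichever differs from the outgroup's state, so for V the derived state is 'no', and for the remaining characters it is 'yes'.
I (derived state 'yes') is shared by Taxon 6, Taxon 7, and Taxon 8 — a synapomorphy uniting that clade.
II: derived state 'yes' in Taxon 6 and Taxon 8 only — synapomorphy for {Taxon 6, Taxon 8}.
Only Taxon 4, Taxon 5, Taxon 6, Taxon 7, and Taxon 8 show the derived state 'yes' for III, supporting them as a clade.
All ingroup taxa share the derived state 'yes' for IV; it defines the ingroup but does not resolve relationships within it.
Only Taxon 4 and Taxon 5 show the derived state 'no' for V, supporting them as a clade.
Most parsimonious ingroup topology: (Taxon 1,((Taxon 4,Taxon 5),((Taxon 6,Taxon 8),Taxon 7))).
Changes per character on this tree: I: 1; II: 1; III: 1; IV: 1; V: 1.
Total = 5.

5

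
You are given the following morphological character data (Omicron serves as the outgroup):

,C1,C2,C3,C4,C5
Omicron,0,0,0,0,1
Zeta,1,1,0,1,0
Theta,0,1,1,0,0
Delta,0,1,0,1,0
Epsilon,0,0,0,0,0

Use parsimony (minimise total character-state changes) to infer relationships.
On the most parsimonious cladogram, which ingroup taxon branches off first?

Epsilon

Character polarity is set by the outgroup: the derived state is whichever differs from the outgroup's state, so for C5 the derived state is '0', and for the remaining characters it is '1'.
C1 (derived state '1') is unique to Zeta (autapomorphy; uninformative for grouping).
C2 (derived state '1') is shared by Delta, Theta, and Zeta — a synapomorphy uniting that clade.
C3: derived state '1' in Theta only — an autapomorphy, so it tells us nothing about relationships among taxa.
C4: derived state '1' in Delta and Zeta only — synapomorphy for {Delta, Zeta}.
C5 (derived state '0') is shared by all ingroup taxa — unites the whole ingroup.
Most parsimonious ingroup topology: (((Zeta,Delta),Theta),Epsilon).
Epsilon is sister to the clade containing all other ingroup taxa, so it is the earliest-diverging (most basal) ingroup lineage.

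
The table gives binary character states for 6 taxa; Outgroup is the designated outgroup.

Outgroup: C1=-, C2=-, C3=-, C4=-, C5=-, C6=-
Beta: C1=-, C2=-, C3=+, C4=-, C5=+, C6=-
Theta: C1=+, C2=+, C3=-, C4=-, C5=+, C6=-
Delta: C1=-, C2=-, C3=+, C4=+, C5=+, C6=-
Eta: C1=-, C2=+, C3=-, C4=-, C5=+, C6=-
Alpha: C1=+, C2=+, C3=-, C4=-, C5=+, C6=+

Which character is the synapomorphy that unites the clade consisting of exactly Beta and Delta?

The outgroup has state '-' for every character, so '+' is the derived state throughout.
C1: derived state '+' in Alpha and Theta only — synapomorphy for {Alpha, Theta}.
C2 (derived state '+') is shared by Alpha, Eta, and Theta — a synapomorphy uniting that clade.
C3 (derived state '+') is shared by Beta and Delta — a synapomorphy uniting that clade.
C4: derived state '+' in Delta only — an autapomorphy, so it tells us nothing about relationships among taxa.
All ingroup taxa share the derived state '+' for C5; it defines the ingroup but does not resolve relationships within it.
C6 (derived state '+') is unique to Alpha (autapomorphy; uninformative for grouping).
Most parsimonious ingroup topology: ((Beta,Delta),((Theta,Alpha),Eta)).
The clade {Beta, Delta} is supported by C3: its derived state '+' occurs in exactly those taxa and in no other taxon (including the outgroup).

C3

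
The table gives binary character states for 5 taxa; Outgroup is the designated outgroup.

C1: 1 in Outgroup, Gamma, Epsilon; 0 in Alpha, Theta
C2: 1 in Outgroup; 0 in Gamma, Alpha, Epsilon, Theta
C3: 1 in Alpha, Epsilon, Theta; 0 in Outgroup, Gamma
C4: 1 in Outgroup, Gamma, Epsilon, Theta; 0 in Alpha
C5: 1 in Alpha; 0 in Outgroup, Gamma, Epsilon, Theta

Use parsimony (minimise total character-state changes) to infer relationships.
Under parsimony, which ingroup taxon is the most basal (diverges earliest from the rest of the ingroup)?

Gamma

Character polarity is set by the outgroup: the derived state is whichever differs from the outgroup's state, so for C1, C2, C4 the derived state is '0', and for the remaining characters it is '1'.
C1: derived state '0' in Alpha and Theta only — synapomorphy for {Alpha, Theta}.
C2 (derived state '0') is shared by all ingroup taxa — unites the whole ingroup.
C3 (derived state '1') is shared by Alpha, Epsilon, and Theta — a synapomorphy uniting that clade.
C4: derived state '0' in Alpha only — an autapomorphy, so it tells us nothing about relationships among taxa.
C5: derived state '1' in Alpha only — an autapomorphy, so it tells us nothing about relationships among taxa.
Most parsimonious ingroup topology: (Gamma,((Alpha,Theta),Epsilon)).
Gamma is sister to the clade containing all other ingroup taxa, so it is the earliest-diverging (most basal) ingroup lineage.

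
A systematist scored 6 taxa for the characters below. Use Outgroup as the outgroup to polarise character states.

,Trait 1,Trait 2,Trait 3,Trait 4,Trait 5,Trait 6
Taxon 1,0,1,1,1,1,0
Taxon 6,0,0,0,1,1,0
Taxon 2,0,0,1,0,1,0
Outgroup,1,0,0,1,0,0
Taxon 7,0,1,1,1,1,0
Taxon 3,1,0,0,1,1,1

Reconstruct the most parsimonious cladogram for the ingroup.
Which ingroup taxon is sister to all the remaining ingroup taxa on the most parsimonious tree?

Character polarity is set by the outgroup: the derived state is whichever differs from the outgroup's state, so for Trait 1, Trait 4 the derived state is '0', and for the remaining characters it is '1'.
Only Taxon 1, Taxon 2, Taxon 6, and Taxon 7 show the derived state '0' for Trait 1, supporting them as a clade.
Only Taxon 1 and Taxon 7 show the derived state '1' for Trait 2, supporting them as a clade.
Only Taxon 1, Taxon 2, and Taxon 7 show the derived state '1' for Trait 3, supporting them as a clade.
Trait 4 (derived state '0') is unique to Taxon 2 (autapomorphy; uninformative for grouping).
Trait 5 (derived state '1') is shared by all ingroup taxa — unites the whole ingroup.
Trait 6: derived state '1' in Taxon 3 only — an autapomorphy, so it tells us nothing about relationships among taxa.
Most parsimonious ingroup topology: (((Taxon 2,(Taxon 1,Taxon 7)),Taxon 6),Taxon 3).
Taxon 3 is sister to the clade containing all other ingroup taxa, so it is the earliest-diverging (most basal) ingroup lineage.

Taxon 3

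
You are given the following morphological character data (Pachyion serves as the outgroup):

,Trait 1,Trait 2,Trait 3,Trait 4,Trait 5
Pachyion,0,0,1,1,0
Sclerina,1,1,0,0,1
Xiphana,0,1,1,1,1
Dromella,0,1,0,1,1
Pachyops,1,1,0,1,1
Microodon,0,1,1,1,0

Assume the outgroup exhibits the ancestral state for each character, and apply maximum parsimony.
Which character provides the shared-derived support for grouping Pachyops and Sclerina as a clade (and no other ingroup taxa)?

Trait 1

Character polarity is set by the outgroup: the derived state is whichever differs from the outgroup's state, so for Trait 3, Trait 4 the derived state is '0', and for the remaining characters it is '1'.
Only Pachyops and Sclerina show the derived state '1' for Trait 1, supporting them as a clade.
Trait 2 (derived state '1') is shared by all ingroup taxa — unites the whole ingroup.
Trait 3 (derived state '0') is shared by Dromella, Pachyops, and Sclerina — a synapomorphy uniting that clade.
Trait 4: derived state '0' in Sclerina only — an autapomorphy, so it tells us nothing about relationships among taxa.
Trait 5: derived state '1' in Dromella, Pachyops, Sclerina, and Xiphana only — synapomorphy for {Dromella, Pachyops, Sclerina, Xiphana}.
Most parsimonious ingroup topology: ((((Sclerina,Pachyops),Dromella),Xiphana),Microodon).
The clade {Pachyops, Sclerina} is supported by Trait 1: its derived state '1' occurs in exactly those taxa and in no other taxon (including the outgroup).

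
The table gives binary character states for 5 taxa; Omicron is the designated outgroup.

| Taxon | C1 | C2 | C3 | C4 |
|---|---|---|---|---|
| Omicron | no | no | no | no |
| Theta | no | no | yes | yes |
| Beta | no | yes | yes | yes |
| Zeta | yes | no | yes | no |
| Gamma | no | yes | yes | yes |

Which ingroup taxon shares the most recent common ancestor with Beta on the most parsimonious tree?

Gamma

The outgroup has state 'no' for every character, so 'yes' is the derived state throughout.
C1: derived state 'yes' in Zeta only — an autapomorphy, so it tells us nothing about relationships among taxa.
C2: derived state 'yes' in Beta and Gamma only — synapomorphy for {Beta, Gamma}.
All ingroup taxa share the derived state 'yes' for C3; it defines the ingroup but does not resolve relationships within it.
C4: derived state 'yes' in Beta, Gamma, and Theta only — synapomorphy for {Beta, Gamma, Theta}.
Most parsimonious ingroup topology: ((Theta,(Beta,Gamma)),Zeta).
Beta and Gamma form a cherry on this tree, so they are sister taxa.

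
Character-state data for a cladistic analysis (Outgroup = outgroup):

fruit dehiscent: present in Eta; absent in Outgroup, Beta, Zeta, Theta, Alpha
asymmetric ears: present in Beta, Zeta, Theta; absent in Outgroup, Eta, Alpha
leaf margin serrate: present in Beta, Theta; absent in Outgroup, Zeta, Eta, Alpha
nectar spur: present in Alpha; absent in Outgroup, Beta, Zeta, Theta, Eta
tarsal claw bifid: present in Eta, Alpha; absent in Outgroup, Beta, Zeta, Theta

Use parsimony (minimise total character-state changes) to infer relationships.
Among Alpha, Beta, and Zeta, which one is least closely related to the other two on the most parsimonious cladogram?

The outgroup has state 'absent' for every character, so 'present' is the derived state throughout.
fruit dehiscent: derived state 'present' in Eta only — an autapomorphy, so it tells us nothing about relationships among taxa.
asymmetric ears: derived state 'present' in Beta, Theta, and Zeta only — synapomorphy for {Beta, Theta, Zeta}.
Only Beta and Theta show the derived state 'present' for leaf margin serrate, supporting them as a clade.
nectar spur (derived state 'present') is unique to Alpha (autapomorphy; uninformative for grouping).
tarsal claw bifid (derived state 'present') is shared by Alpha and Eta — a synapomorphy uniting that clade.
Most parsimonious ingroup topology: (((Beta,Theta),Zeta),(Eta,Alpha)).
Zeta and Beta share a more recent common ancestor with each other than either does with Alpha, so Alpha is the least closely related of the three.

Alpha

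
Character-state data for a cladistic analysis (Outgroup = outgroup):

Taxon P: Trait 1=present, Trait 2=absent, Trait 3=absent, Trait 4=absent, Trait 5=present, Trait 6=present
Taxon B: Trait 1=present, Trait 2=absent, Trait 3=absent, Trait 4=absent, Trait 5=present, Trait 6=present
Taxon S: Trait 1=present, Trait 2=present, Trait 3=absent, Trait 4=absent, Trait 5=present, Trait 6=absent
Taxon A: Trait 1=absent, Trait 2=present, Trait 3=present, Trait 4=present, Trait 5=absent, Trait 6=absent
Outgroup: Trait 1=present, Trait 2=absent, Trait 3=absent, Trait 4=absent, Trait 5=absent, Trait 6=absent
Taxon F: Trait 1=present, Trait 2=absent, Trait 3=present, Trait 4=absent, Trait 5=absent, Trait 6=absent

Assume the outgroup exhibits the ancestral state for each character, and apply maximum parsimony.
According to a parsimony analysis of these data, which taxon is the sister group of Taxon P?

Character polarity is set by the outgroup: the derived state is whichever differs from the outgroup's state, so for Trait 1 the derived state is 'absent', and for the remaining characters it is 'present'.
Trait 1 (derived state 'absent') is unique to Taxon A (autapomorphy; uninformative for grouping).
Trait 2 groups Taxon A and Taxon S, which is incompatible with the clades supported by the remaining characters; treating it as convergent (homoplasy) costs fewer steps than any alternative tree.
Trait 3: derived state 'present' in Taxon A and Taxon F only — synapomorphy for {Taxon A, Taxon F}.
Trait 4 (derived state 'present') is unique to Taxon A (autapomorphy; uninformative for grouping).
Only Taxon B, Taxon P, and Taxon S show the derived state 'present' for Trait 5, supporting them as a clade.
Trait 6: derived state 'present' in Taxon B and Taxon P only — synapomorphy for {Taxon B, Taxon P}.
Most parsimonious ingroup topology: ((Taxon F,Taxon A),((Taxon B,Taxon P),Taxon S)).
Taxon P and Taxon B form a cherry on this tree, so they are sister taxa.

Taxon B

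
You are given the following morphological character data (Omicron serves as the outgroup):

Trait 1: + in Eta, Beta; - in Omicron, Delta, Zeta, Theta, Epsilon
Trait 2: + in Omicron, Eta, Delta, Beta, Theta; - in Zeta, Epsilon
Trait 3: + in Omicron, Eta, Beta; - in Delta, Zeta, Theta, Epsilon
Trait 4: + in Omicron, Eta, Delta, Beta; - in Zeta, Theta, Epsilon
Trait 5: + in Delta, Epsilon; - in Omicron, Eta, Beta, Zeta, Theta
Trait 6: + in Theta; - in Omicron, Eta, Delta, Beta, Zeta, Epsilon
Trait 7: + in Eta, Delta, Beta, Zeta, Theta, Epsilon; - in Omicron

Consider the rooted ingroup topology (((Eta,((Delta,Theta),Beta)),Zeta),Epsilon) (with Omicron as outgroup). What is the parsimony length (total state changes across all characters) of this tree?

Map each character onto (((Eta,((Delta,Theta),Beta)),Zeta),Epsilon) (rooted by Omicron) and count the minimum state changes it requires (Fitch parsimony):
Trait 1: 2; Trait 2: 2; Trait 3: 3; Trait 4: 3; Trait 5: 2; Trait 6: 1; Trait 7: 1.
Total tree length = 14.

14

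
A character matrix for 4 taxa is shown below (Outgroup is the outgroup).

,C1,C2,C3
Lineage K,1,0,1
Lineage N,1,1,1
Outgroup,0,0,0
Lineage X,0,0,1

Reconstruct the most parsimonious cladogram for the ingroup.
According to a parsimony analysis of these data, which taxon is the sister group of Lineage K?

The outgroup has state '0' for every character, so '1' is the derived state throughout.
C1 (derived state '1') is shared by Lineage K and Lineage N — a synapomorphy uniting that clade.
C2 (derived state '1') is unique to Lineage N (autapomorphy; uninformative for grouping).
All ingroup taxa share the derived state '1' for C3; it defines the ingroup but does not resolve relationships within it.
Most parsimonious ingroup topology: ((Lineage K,Lineage N),Lineage X).
Lineage K and Lineage N form a cherry on this tree, so they are sister taxa.

Lineage N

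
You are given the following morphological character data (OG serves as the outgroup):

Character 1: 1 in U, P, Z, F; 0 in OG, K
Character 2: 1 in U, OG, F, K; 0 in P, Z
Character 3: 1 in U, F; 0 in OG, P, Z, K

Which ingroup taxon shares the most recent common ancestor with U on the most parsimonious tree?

F

Character polarity is set by the outgroup: the derived state is whichever differs from the outgroup's state, so for Character 2 the derived state is '0', and for the remaining characters it is '1'.
Character 1: derived state '1' in F, P, U, and Z only — synapomorphy for {F, P, U, Z}.
Character 2 (derived state '0') is shared by P and Z — a synapomorphy uniting that clade.
Character 3: derived state '1' in F and U only — synapomorphy for {F, U}.
Most parsimonious ingroup topology: (((Z,P),(U,F)),K).
U and F form a cherry on this tree, so they are sister taxa.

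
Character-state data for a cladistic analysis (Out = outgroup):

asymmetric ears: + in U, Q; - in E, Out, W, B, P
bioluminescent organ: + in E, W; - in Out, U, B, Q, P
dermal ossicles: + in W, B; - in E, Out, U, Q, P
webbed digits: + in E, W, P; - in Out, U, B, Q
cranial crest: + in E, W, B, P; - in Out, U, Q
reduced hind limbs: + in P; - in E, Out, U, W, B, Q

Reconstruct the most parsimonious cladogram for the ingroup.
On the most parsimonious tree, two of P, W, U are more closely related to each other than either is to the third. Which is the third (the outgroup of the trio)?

U

The outgroup has state '-' for every character, so '+' is the derived state throughout.
asymmetric ears (derived state '+') is shared by Q and U — a synapomorphy uniting that clade.
bioluminescent organ: derived state '+' in E and W only — synapomorphy for {E, W}.
dermal ossicles groups B and W, which is incompatible with the clades supported by the remaining characters; treating it as convergent (homoplasy) costs fewer steps than any alternative tree.
Only E, P, and W show the derived state '+' for webbed digits, supporting them as a clade.
cranial crest (derived state '+') is shared by B, E, P, and W — a synapomorphy uniting that clade.
reduced hind limbs: derived state '+' in P only — an autapomorphy, so it tells us nothing about relationships among taxa.
Most parsimonious ingroup topology: (((P,(E,W)),B),(Q,U)).
W and P share a more recent common ancestor with each other than either does with U, so U is the least closely related of the three.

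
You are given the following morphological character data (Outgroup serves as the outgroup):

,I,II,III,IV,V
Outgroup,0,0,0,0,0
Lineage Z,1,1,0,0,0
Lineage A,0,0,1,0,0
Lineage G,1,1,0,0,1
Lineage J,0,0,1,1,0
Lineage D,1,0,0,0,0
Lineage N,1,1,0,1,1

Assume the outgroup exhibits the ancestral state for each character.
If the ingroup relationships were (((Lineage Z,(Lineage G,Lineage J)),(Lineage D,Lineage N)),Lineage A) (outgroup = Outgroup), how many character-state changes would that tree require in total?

Map each character onto (((Lineage Z,(Lineage G,Lineage J)),(Lineage D,Lineage N)),Lineage A) (rooted by Outgroup) and count the minimum state changes it requires (Fitch parsimony):
I: 2; II: 3; III: 2; IV: 2; V: 2.
Total tree length = 11.

11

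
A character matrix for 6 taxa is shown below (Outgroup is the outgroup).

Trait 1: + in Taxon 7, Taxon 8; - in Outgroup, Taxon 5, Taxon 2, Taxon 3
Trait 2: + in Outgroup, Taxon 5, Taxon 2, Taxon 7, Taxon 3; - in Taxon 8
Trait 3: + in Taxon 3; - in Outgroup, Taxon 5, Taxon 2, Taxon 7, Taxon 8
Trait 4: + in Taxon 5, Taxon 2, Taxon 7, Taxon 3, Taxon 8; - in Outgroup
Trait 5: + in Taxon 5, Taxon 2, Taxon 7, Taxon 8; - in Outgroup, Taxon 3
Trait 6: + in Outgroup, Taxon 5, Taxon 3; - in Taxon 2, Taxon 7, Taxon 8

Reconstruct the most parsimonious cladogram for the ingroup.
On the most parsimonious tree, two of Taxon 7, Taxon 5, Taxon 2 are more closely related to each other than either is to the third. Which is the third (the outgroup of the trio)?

Taxon 5

Character polarity is set by the outgroup: the derived state is whichever differs from the outgroup's state, so for Trait 2, Trait 6 the derived state is '-', and for the remaining characters it is '+'.
Trait 1 (derived state '+') is shared by Taxon 7 and Taxon 8 — a synapomorphy uniting that clade.
Trait 2 (derived state '-') is unique to Taxon 8 (autapomorphy; uninformative for grouping).
Trait 3 (derived state '+') is unique to Taxon 3 (autapomorphy; uninformative for grouping).
Trait 4 (derived state '+') is shared by all ingroup taxa — unites the whole ingroup.
Trait 5 (derived state '+') is shared by Taxon 2, Taxon 5, Taxon 7, and Taxon 8 — a synapomorphy uniting that clade.
Trait 6: derived state '-' in Taxon 2, Taxon 7, and Taxon 8 only — synapomorphy for {Taxon 2, Taxon 7, Taxon 8}.
Most parsimonious ingroup topology: ((Taxon 5,(Taxon 2,(Taxon 7,Taxon 8))),Taxon 3).
Taxon 7 and Taxon 2 share a more recent common ancestor with each other than either does with Taxon 5, so Taxon 5 is the least closely related of the three.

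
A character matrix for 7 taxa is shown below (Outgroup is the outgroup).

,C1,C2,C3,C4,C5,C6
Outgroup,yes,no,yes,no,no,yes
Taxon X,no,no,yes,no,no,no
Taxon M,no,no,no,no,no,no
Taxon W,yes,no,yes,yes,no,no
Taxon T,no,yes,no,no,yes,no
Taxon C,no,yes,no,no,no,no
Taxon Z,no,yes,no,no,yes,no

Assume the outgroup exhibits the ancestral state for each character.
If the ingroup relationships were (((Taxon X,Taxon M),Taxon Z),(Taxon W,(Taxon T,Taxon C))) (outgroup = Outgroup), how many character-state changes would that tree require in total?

Map each character onto (((Taxon X,Taxon M),Taxon Z),(Taxon W,(Taxon T,Taxon C))) (rooted by Outgroup) and count the minimum state changes it requires (Fitch parsimony):
C1: 2; C2: 2; C3: 3; C4: 1; C5: 2; C6: 1.
Total tree length = 11.

11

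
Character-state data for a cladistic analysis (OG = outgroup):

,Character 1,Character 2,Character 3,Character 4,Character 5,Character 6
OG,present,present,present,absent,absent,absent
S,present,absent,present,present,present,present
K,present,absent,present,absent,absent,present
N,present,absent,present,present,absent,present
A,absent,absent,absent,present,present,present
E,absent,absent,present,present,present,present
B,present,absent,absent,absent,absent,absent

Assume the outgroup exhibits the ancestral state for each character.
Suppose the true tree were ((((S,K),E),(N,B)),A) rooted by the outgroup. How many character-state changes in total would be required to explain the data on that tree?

Map each character onto ((((S,K),E),(N,B)),A) (rooted by OG) and count the minimum state changes it requires (Fitch parsimony):
Character 1: 2; Character 2: 1; Character 3: 2; Character 4: 3; Character 5: 3; Character 6: 2.
Total tree length = 13.

13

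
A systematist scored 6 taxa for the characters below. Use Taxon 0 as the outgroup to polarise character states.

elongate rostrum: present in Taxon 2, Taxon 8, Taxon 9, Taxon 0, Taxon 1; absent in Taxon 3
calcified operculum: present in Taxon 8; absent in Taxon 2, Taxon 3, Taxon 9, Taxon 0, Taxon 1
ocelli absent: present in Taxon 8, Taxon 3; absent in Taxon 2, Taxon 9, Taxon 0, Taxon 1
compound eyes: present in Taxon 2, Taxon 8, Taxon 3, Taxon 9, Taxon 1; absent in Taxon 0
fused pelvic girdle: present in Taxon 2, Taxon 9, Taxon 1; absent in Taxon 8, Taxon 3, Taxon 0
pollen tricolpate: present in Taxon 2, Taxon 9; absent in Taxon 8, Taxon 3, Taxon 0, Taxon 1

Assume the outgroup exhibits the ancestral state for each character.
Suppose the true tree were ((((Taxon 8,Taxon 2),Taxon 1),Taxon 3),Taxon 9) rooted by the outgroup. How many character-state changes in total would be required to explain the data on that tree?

Map each character onto ((((Taxon 8,Taxon 2),Taxon 1),Taxon 3),Taxon 9) (rooted by Taxon 0) and count the minimum state changes it requires (Fitch parsimony):
elongate rostrum: 1; calcified operculum: 1; ocelli absent: 2; compound eyes: 1; fused pelvic girdle: 3; pollen tricolpate: 2.
Total tree length = 10.

10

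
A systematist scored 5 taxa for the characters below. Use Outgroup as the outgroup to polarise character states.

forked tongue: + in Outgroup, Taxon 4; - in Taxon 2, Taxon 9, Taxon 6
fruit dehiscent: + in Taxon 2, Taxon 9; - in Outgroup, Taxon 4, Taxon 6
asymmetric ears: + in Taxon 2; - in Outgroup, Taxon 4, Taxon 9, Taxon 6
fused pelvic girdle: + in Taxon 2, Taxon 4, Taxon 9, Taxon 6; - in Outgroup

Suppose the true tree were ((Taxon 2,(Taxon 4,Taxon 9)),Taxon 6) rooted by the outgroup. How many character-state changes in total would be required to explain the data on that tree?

Map each character onto ((Taxon 2,(Taxon 4,Taxon 9)),Taxon 6) (rooted by Outgroup) and count the minimum state changes it requires (Fitch parsimony):
forked tongue: 2; fruit dehiscent: 2; asymmetric ears: 1; fused pelvic girdle: 1.
Total tree length = 6.

6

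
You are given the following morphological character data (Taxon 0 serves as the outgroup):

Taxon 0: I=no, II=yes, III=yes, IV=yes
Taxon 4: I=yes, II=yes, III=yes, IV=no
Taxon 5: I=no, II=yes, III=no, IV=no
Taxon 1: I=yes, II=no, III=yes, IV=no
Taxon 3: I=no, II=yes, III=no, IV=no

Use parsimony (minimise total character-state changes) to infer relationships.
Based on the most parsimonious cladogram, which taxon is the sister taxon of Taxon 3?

Taxon 5

Character polarity is set by the outgroup: the derived state is whichever differs from the outgroup's state, so for II, III, IV the derived state is 'no', and for the remaining characters it is 'yes'.
Only Taxon 1 and Taxon 4 show the derived state 'yes' for I, supporting them as a clade.
II: derived state 'no' in Taxon 1 only — an autapomorphy, so it tells us nothing about relationships among taxa.
III: derived state 'no' in Taxon 3 and Taxon 5 only — synapomorphy for {Taxon 3, Taxon 5}.
All ingroup taxa share the derived state 'no' for IV; it defines the ingroup but does not resolve relationships within it.
Most parsimonious ingroup topology: ((Taxon 4,Taxon 1),(Taxon 5,Taxon 3)).
Taxon 3 and Taxon 5 form a cherry on this tree, so they are sister taxa.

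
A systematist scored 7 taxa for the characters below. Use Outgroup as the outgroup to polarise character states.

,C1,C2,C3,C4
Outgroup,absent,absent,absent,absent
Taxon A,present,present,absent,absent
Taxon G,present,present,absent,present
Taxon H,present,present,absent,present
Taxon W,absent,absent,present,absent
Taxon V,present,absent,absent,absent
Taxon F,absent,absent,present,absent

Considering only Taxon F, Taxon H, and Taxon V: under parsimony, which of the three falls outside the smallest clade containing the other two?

Taxon F

The outgroup has state 'absent' for every character, so 'present' is the derived state throughout.
C1: derived state 'present' in Taxon A, Taxon G, Taxon H, and Taxon V only — synapomorphy for {Taxon A, Taxon G, Taxon H, Taxon V}.
C2: derived state 'present' in Taxon A, Taxon G, and Taxon H only — synapomorphy for {Taxon A, Taxon G, Taxon H}.
C3 (derived state 'present') is shared by Taxon F and Taxon W — a synapomorphy uniting that clade.
Only Taxon G and Taxon H show the derived state 'present' for C4, supporting them as a clade.
Most parsimonious ingroup topology: (((Taxon A,(Taxon G,Taxon H)),Taxon V),(Taxon W,Taxon F)).
Taxon H and Taxon V share a more recent common ancestor with each other than either does with Taxon F, so Taxon F is the least closely related of the three.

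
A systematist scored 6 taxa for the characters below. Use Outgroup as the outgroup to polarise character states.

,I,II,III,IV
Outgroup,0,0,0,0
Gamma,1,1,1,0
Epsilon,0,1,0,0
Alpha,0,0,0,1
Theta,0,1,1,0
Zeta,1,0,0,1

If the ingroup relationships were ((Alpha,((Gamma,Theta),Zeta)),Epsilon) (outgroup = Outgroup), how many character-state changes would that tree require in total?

7

Map each character onto ((Alpha,((Gamma,Theta),Zeta)),Epsilon) (rooted by Outgroup) and count the minimum state changes it requires (Fitch parsimony):
I: 2; II: 2; III: 1; IV: 2.
Total tree length = 7.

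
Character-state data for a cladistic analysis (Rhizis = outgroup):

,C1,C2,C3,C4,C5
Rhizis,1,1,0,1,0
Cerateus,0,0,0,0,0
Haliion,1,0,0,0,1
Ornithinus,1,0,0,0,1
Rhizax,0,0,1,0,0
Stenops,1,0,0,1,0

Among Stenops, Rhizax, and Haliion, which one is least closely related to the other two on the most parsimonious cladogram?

Stenops

Character polarity is set by the outgroup: the derived state is whichever differs from the outgroup's state, so for C1, C2, C4 the derived state is '0', and for the remaining characters it is '1'.
Only Cerateus and Rhizax show the derived state '0' for C1, supporting them as a clade.
All ingroup taxa share the derived state '0' for C2; it defines the ingroup but does not resolve relationships within it.
C3: derived state '1' in Rhizax only — an autapomorphy, so it tells us nothing about relationships among taxa.
C4: derived state '0' in Cerateus, Haliion, Ornithinus, and Rhizax only — synapomorphy for {Cerateus, Haliion, Ornithinus, Rhizax}.
C5 (derived state '1') is shared by Haliion and Ornithinus — a synapomorphy uniting that clade.
Most parsimonious ingroup topology: (((Cerateus,Rhizax),(Haliion,Ornithinus)),Stenops).
Haliion and Rhizax share a more recent common ancestor with each other than either does with Stenops, so Stenops is the least closely related of the three.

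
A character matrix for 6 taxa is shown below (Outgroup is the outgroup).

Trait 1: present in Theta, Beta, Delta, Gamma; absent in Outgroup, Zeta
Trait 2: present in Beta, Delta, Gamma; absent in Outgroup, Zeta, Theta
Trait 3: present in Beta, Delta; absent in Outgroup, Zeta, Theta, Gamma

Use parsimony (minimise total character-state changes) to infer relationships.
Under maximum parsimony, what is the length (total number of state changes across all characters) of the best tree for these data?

3

The outgroup has state 'absent' for every character, so 'present' is the derived state throughout.
Only Beta, Delta, Gamma, and Theta show the derived state 'present' for Trait 1, supporting them as a clade.
Trait 2 (derived state 'present') is shared by Beta, Delta, and Gamma — a synapomorphy uniting that clade.
Only Beta and Delta show the derived state 'present' for Trait 3, supporting them as a clade.
Most parsimonious ingroup topology: (Zeta,(Theta,((Beta,Delta),Gamma))).
Changes per character on this tree: Trait 1: 1; Trait 2: 1; Trait 3: 1.
Total = 3.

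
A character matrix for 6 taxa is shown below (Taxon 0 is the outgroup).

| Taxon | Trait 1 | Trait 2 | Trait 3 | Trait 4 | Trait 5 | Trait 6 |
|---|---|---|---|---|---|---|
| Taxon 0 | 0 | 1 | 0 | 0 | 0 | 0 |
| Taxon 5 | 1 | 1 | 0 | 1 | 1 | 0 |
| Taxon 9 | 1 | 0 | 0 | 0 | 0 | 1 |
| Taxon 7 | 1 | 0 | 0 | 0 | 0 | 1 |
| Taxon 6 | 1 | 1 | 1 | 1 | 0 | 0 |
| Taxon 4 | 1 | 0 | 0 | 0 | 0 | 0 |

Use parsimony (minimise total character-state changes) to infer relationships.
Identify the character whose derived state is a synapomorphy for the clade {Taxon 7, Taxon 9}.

Trait 6

Character polarity is set by the outgroup: the derived state is whichever differs from the outgroup's state, so for Trait 2 the derived state is '0', and for the remaining characters it is '1'.
All ingroup taxa share the derived state '1' for Trait 1; it defines the ingroup but does not resolve relationships within it.
Trait 2 (derived state '0') is shared by Taxon 4, Taxon 7, and Taxon 9 — a synapomorphy uniting that clade.
Trait 3: derived state '1' in Taxon 6 only — an autapomorphy, so it tells us nothing about relationships among taxa.
Only Taxon 5 and Taxon 6 show the derived state '1' for Trait 4, supporting them as a clade.
Trait 5: derived state '1' in Taxon 5 only — an autapomorphy, so it tells us nothing about relationships among taxa.
Trait 6: derived state '1' in Taxon 7 and Taxon 9 only — synapomorphy for {Taxon 7, Taxon 9}.
Most parsimonious ingroup topology: ((Taxon 5,Taxon 6),((Taxon 9,Taxon 7),Taxon 4)).
The clade {Taxon 7, Taxon 9} is supported by Trait 6: its derived state '1' occurs in exactly those taxa and in no other taxon (including the outgroup).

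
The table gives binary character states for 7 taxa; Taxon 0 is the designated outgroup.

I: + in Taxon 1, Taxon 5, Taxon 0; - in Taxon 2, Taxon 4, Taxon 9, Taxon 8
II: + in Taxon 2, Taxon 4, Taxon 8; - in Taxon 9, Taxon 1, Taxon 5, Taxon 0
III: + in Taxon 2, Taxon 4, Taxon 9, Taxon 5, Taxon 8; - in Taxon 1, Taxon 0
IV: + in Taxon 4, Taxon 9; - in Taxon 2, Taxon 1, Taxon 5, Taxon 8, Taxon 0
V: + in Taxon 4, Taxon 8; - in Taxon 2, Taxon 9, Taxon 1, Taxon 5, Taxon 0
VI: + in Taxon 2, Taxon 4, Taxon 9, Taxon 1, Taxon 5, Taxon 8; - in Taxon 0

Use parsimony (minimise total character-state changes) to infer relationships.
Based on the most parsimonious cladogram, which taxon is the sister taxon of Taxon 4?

Character polarity is set by the outgroup: the derived state is whichever differs from the outgroup's state, so for I the derived state is '-', and for the remaining characters it is '+'.
I (derived state '-') is shared by Taxon 2, Taxon 4, Taxon 8, and Taxon 9 — a synapomorphy uniting that clade.
II (derived state '+') is shared by Taxon 2, Taxon 4, and Taxon 8 — a synapomorphy uniting that clade.
III: derived state '+' in Taxon 2, Taxon 4, Taxon 5, Taxon 8, and Taxon 9 only — synapomorphy for {Taxon 2, Taxon 4, Taxon 5, Taxon 8, Taxon 9}.
IV (state '+') occurs in Taxon 4 and Taxon 9 but conflicts with the nesting implied by the other characters — most parsimoniously interpreted as homoplasy.
V: derived state '+' in Taxon 4 and Taxon 8 only — synapomorphy for {Taxon 4, Taxon 8}.
All ingroup taxa share the derived state '+' for VI; it defines the ingroup but does not resolve relationships within it.
Most parsimonious ingroup topology: ((Taxon 5,(Taxon 9,(Taxon 2,(Taxon 4,Taxon 8)))),Taxon 1).
Taxon 4 and Taxon 8 form a cherry on this tree, so they are sister taxa.

Taxon 8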